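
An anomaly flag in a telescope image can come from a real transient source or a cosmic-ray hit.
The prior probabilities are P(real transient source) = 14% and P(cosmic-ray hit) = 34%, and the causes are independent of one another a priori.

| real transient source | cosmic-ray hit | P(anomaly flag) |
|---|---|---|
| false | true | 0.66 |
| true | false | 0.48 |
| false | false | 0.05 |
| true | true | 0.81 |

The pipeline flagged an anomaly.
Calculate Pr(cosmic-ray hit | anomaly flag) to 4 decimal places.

Pr(cosmic-ray hit | anomaly flag) ≈ 0.7610

P(anomaly flag) = 0.05·0.86·0.66 + 0.66·0.86·0.34 + 0.48·0.14·0.66 + 0.81·0.14·0.34 = 0.028380 + 0.192984 + 0.044352 + 0.038556 = 0.304272
The cosmic-ray hit-present share is 0.192984 + 0.038556 = 0.231540.
P(cosmic-ray hit | anomaly flag) = 0.231540 / 0.304272 ≈ 0.7610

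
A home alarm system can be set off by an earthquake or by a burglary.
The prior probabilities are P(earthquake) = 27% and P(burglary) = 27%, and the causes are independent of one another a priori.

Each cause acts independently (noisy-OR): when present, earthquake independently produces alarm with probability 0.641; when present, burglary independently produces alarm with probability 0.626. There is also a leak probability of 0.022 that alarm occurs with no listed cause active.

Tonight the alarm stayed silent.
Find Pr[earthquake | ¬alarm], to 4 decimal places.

Pr[earthquake | ¬alarm] ≈ 0.1172

Under noisy-OR, P(alarm | causes) = 1 − (1−0.022)·∏(1−qᵢ) over the active causes.
Enumerate the 4 (earthquake, burglary) configurations and weight by the priors:
  P(¬alarm) = 0.978·0.73·0.73 + 0.365772·0.73·0.27 + 0.351102·0.27·0.73 + 0.131312·0.27·0.27
        = 0.521176 + 0.072094 + 0.069202 + 0.009573 = 0.672045
Configurations with earthquake contribute 0.078775, so
  P(earthquake | ¬alarm) = 0.078775 / 0.672045 ≈ 0.1172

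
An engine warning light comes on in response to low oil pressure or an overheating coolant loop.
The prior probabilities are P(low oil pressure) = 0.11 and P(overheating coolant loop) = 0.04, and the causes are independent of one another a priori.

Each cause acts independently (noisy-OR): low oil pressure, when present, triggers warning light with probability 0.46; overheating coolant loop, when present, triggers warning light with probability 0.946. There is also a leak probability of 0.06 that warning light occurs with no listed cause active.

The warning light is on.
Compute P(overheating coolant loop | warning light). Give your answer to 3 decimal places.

Under noisy-OR, P(warning light | causes) = 1 − (1−0.06)·∏(1−qᵢ) over the active causes.
P(warning light) = 0.06·0.89·0.96 + 0.94924·0.89·0.04 + 0.4924·0.11·0.96 + 0.97259·0.11·0.04 = 0.051264 + 0.033793 + 0.051997 + 0.004279 = 0.141333
Restricting to configurations with overheating coolant loop present: 0.033793 + 0.004279 = 0.038072.
So P(overheating coolant loop | warning light) = 0.038072/0.141333 ≈ 0.269.

P(overheating coolant loop | warning light) ≈ 0.269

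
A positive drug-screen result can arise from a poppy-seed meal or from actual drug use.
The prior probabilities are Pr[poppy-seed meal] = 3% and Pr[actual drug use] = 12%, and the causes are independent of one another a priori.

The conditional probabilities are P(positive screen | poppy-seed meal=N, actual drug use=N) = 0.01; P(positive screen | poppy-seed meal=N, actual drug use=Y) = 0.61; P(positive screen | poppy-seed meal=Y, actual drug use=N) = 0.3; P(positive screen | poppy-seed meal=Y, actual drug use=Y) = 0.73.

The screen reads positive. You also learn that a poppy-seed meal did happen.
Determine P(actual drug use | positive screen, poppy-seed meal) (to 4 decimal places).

Sum P(positive screen|·) weighted by the priors over both values of actual drug use:
  P(positive screen | poppy-seed meal) = 0.3·0.88 + 0.73·0.12
        = 0.264000 + 0.087600 = 0.351600
Keeping only the actual drug use-present terms gives 0.087600, so
  P(actual drug use | positive screen, poppy-seed meal) = 0.087600 / 0.351600 ≈ 0.2491

P(actual drug use | positive screen, poppy-seed meal) ≈ 0.2491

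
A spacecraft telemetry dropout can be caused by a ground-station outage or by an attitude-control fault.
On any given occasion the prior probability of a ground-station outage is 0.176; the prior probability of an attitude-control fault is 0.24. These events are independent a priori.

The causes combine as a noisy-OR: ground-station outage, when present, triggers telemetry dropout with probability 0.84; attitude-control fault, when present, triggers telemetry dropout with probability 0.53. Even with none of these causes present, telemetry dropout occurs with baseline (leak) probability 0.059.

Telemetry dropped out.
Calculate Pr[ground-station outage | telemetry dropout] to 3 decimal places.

Pr[ground-station outage | telemetry dropout] ≈ 0.509

Under noisy-OR, P(telemetry dropout | causes) = 1 − (1−0.059)·∏(1−qᵢ) over the active causes.
Sum P(telemetry dropout|·) weighted by the priors over the 4 (ground-station outage, attitude-control fault) configurations:
  P(telemetry dropout) = 0.059×0.824×0.76 + 0.55773×0.824×0.24 + 0.84944×0.176×0.76 + 0.929237×0.176×0.24
        = 0.036948 + 0.110297 + 0.113621 + 0.039251 = 0.300117
Keeping only the ground-station outage-present terms gives 0.152872, so
  P(ground-station outage | telemetry dropout) = 0.152872 / 0.300117 ≈ 0.509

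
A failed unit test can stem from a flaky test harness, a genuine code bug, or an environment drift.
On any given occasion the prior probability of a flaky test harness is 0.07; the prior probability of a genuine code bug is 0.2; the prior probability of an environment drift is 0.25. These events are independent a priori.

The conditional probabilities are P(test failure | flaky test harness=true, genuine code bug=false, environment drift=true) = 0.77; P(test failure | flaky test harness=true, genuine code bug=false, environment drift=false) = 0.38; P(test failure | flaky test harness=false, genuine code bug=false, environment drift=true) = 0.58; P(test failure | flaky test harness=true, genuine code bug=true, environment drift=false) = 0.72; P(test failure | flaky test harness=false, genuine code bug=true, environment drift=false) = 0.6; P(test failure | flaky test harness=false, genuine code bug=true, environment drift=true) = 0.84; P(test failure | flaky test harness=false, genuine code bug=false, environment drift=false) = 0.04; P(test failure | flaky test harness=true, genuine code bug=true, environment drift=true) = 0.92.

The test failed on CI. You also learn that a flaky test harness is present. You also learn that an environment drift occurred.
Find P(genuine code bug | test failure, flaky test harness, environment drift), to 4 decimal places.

P(genuine code bug | test failure, flaky test harness, environment drift) ≈ 0.2300

By total probability over both values of genuine code bug:
  P(test failure | flaky test harness, environment drift) = 0.77·0.8 + 0.92·0.2
        = 0.616000 + 0.184000 = 0.800000
Keeping only the genuine code bug-present terms gives 0.184000, so
  P(genuine code bug | test failure, flaky test harness, environment drift) = 0.184000 / 0.800000 ≈ 0.2300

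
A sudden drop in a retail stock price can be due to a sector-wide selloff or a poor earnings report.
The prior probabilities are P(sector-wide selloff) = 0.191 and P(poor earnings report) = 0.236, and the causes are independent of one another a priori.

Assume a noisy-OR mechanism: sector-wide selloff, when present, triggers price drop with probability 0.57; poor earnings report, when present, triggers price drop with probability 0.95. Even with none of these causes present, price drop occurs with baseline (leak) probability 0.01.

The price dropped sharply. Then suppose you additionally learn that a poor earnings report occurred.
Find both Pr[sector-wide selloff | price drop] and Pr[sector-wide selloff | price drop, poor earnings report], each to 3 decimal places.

Pr[sector-wide selloff | price drop] ≈ 0.405; Pr[sector-wide selloff | price drop, poor earnings report] ≈ 0.196

Under noisy-OR, P(price drop | causes) = 1 − (1−0.01)·∏(1−qᵢ) over the active causes.
Enumerate the 4 (sector-wide selloff, poor earnings report) configurations and weight by the priors:
  P(price drop) = 0.01·0.809·0.764 + 0.9505·0.809·0.236 + 0.5743·0.191·0.764 + 0.978715·0.191·0.236
        = 0.006181 + 0.181473 + 0.083804 + 0.044117 = 0.315575
Configurations with sector-wide selloff contribute 0.127921, so
  P(sector-wide selloff | price drop) = 0.127921 / 0.315575 ≈ 0.405

Now also conditioning on poor earnings report=true:
Enumerate both values of sector-wide selloff and weight by the priors:
  P(price drop | poor earnings report) = 0.9505*0.809 + 0.978715*0.191
        = 0.768955 + 0.186935 = 0.955890
Keeping only the sector-wide selloff-present terms gives 0.186935, so
  P(sector-wide selloff | price drop, poor earnings report) = 0.186935 / 0.955890 ≈ 0.196
The drop from 0.405 to 0.196 is the explaining-away (discounting) effect.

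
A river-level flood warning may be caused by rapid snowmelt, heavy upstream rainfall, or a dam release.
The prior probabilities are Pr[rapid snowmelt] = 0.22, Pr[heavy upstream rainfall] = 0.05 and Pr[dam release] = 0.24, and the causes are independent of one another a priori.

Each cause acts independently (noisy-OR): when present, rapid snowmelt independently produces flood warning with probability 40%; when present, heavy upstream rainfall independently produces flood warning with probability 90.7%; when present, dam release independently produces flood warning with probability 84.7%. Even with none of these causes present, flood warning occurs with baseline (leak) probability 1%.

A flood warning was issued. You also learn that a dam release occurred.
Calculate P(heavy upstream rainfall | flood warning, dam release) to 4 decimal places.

P(heavy upstream rainfall | flood warning, dam release) ≈ 0.0569

Under noisy-OR, P(flood warning | causes) = 1 − (1−0.01)·∏(1−qᵢ) over the active causes.
By total probability over the 4 (rapid snowmelt, heavy upstream rainfall) configurations:
  P(flood warning | dam release) = 0.84853·0.78·0.95 + 0.985913·0.78·0.05 + 0.909118·0.22·0.95 + 0.991548·0.22·0.05
        = 0.628761 + 0.038451 + 0.190006 + 0.010907 = 0.868125
Keeping only the heavy upstream rainfall-present terms gives 0.049358, so
  P(heavy upstream rainfall | flood warning, dam release) = 0.049358 / 0.868125 ≈ 0.0569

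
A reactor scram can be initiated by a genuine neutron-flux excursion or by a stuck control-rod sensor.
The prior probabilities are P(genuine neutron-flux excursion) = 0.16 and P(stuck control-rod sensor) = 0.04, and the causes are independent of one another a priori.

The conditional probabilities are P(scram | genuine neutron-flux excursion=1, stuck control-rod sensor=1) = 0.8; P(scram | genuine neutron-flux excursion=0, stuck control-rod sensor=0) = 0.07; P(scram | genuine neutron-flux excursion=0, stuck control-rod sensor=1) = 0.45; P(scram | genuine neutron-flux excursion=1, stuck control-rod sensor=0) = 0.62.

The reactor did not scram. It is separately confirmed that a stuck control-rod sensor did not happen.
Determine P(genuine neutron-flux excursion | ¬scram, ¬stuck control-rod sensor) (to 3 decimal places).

P(¬scram | ¬stuck control-rod sensor) = 0.93×0.84 + 0.38×0.16 = 0.781200 + 0.060800 = 0.842000
The genuine neutron-flux excursion-present share is 0.38×0.16 = 0.060800.
P(genuine neutron-flux excursion | ¬scram, ¬stuck control-rod sensor) = 0.060800 / 0.842000 ≈ 0.072

P(genuine neutron-flux excursion | ¬scram, ¬stuck control-rod sensor) ≈ 0.072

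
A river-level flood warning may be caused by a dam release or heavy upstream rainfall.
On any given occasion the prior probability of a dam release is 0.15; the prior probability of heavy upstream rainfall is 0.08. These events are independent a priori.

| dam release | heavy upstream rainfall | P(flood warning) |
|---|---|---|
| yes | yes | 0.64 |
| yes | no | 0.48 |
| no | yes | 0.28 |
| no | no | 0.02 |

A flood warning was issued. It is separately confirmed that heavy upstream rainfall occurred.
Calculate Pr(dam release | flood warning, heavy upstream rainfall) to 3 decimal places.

P(flood warning | heavy upstream rainfall) = 0.28×0.85 + 0.64×0.15 = 0.238000 + 0.096000 = 0.334000
Of this, 0.096000 comes from 0.64×0.15 (the dam release=true cases).
So P(dam release | flood warning, heavy upstream rainfall) = 0.096000/0.334000 ≈ 0.287.

Pr(dam release | flood warning, heavy upstream rainfall) ≈ 0.287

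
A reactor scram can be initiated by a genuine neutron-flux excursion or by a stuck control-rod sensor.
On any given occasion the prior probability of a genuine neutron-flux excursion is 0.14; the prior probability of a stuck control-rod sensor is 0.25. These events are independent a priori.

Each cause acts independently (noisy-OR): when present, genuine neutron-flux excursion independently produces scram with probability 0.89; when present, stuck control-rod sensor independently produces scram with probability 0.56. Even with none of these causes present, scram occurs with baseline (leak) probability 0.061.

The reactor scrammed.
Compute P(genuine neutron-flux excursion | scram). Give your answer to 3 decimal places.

P(genuine neutron-flux excursion | scram) ≈ 0.435

Under noisy-OR, P(scram | causes) = 1 − (1−0.061)·∏(1−qᵢ) over the active causes.
Enumerate the 4 (genuine neutron-flux excursion, stuck control-rod sensor) configurations and weight by the priors:
  P(scram) = 0.061×0.86×0.75 + 0.58684×0.86×0.25 + 0.89671×0.14×0.75 + 0.954552×0.14×0.25
        = 0.039345 + 0.126171 + 0.094155 + 0.033409 = 0.293080
The terms with genuine neutron-flux excursion present sum to 0.127564, so
  P(genuine neutron-flux excursion | scram) = 0.127564 / 0.293080 ≈ 0.435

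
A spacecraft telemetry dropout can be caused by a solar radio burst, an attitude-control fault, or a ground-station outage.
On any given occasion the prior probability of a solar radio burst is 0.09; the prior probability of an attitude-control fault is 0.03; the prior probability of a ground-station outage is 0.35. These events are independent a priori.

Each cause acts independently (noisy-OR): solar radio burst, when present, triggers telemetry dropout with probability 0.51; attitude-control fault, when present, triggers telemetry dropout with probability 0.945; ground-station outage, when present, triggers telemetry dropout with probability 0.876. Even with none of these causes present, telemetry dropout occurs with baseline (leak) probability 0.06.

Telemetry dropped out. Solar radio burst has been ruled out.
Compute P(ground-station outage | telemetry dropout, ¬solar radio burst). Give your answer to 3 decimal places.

Under noisy-OR, P(telemetry dropout | causes) = 1 − (1−0.06)·∏(1−qᵢ) over the active causes.
Sum P(telemetry dropout|·) weighted by the priors over the 4 (attitude-control fault, ground-station outage) configurations:
  P(telemetry dropout | ¬solar radio burst) = 0.06×0.97×0.65 + 0.88344×0.97×0.35 + 0.9483×0.03×0.65 + 0.993589×0.03×0.35
        = 0.037830 + 0.299928 + 0.018492 + 0.010433 = 0.366683
Keeping only the ground-station outage-present terms gives 0.310361, so
  P(ground-station outage | telemetry dropout, ¬solar radio burst) = 0.310361 / 0.366683 ≈ 0.846

P(ground-station outage | telemetry dropout, ¬solar radio burst) ≈ 0.846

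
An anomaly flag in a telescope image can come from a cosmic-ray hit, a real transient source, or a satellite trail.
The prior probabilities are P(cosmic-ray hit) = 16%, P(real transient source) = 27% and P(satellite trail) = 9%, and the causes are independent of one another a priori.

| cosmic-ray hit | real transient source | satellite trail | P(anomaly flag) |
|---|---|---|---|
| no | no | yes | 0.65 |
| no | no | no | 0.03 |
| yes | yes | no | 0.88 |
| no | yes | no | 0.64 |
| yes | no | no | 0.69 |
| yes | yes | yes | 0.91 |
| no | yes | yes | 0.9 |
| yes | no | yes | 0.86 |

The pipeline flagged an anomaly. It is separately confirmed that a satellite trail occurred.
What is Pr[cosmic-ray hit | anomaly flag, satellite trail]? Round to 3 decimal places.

Sum P(anomaly flag|·) weighted by the priors over the 4 (cosmic-ray hit, real transient source) configurations:
  P(anomaly flag | satellite trail) = 0.65×0.84×0.73 + 0.9×0.84×0.27 + 0.86×0.16×0.73 + 0.91×0.16×0.27
        = 0.398580 + 0.204120 + 0.100448 + 0.039312 = 0.742460
Configurations with cosmic-ray hit contribute 0.139760, so
  P(cosmic-ray hit | anomaly flag, satellite trail) = 0.139760 / 0.742460 ≈ 0.188

Pr[cosmic-ray hit | anomaly flag, satellite trail] ≈ 0.188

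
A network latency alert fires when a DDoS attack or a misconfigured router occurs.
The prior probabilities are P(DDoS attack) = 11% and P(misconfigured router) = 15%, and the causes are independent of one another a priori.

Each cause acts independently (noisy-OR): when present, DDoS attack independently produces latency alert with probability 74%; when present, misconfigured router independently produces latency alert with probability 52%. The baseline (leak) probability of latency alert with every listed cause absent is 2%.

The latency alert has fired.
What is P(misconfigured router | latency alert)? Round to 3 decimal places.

Under noisy-OR, P(latency alert | causes) = 1 − (1−0.02)·∏(1−qᵢ) over the active causes.
Enumerate the 4 (DDoS attack, misconfigured router) configurations and weight by the priors:
  P(latency alert) = 0.02·0.89·0.85 + 0.5296·0.89·0.15 + 0.7452·0.11·0.85 + 0.877696·0.11·0.15
        = 0.015130 + 0.070702 + 0.069676 + 0.014482 = 0.169990
The terms with misconfigured router present sum to 0.085184, so
  P(misconfigured router | latency alert) = 0.085184 / 0.169990 ≈ 0.501

P(misconfigured router | latency alert) ≈ 0.501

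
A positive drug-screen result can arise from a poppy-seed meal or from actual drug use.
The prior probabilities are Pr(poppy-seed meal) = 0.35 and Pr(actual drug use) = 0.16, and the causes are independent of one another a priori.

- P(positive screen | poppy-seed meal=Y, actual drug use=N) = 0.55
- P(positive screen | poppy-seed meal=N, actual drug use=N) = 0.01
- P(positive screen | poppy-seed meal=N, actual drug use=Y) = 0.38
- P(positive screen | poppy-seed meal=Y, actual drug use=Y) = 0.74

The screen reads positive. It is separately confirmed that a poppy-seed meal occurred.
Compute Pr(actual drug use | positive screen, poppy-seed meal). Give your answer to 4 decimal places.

P(positive screen | poppy-seed meal) = 0.55*0.84 + 0.74*0.16 = 0.462000 + 0.118400 = 0.580400
Of this, 0.118400 comes from 0.74*0.16 (the actual drug use=true cases).
P(actual drug use | positive screen, poppy-seed meal) = 0.118400 / 0.580400 ≈ 0.2040

Pr(actual drug use | positive screen, poppy-seed meal) ≈ 0.2040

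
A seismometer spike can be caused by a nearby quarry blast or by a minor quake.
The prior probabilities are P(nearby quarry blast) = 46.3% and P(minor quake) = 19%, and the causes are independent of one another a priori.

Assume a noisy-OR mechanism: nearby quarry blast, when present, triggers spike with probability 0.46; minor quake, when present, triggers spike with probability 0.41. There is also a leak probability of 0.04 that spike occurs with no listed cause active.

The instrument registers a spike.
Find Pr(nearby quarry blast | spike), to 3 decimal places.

Pr(nearby quarry blast | spike) ≈ 0.797

Under noisy-OR, P(spike | causes) = 1 − (1−0.04)·∏(1−qᵢ) over the active causes.
P(spike) = 0.04*0.537*0.81 + 0.4336*0.537*0.19 + 0.4816*0.463*0.81 + 0.694144*0.463*0.19 = 0.017399 + 0.044240 + 0.180614 + 0.061064 = 0.303317
Restricting to configurations with nearby quarry blast present: 0.180614 + 0.061064 = 0.241678.
So P(nearby quarry blast | spike) = 0.241678/0.303317 ≈ 0.797.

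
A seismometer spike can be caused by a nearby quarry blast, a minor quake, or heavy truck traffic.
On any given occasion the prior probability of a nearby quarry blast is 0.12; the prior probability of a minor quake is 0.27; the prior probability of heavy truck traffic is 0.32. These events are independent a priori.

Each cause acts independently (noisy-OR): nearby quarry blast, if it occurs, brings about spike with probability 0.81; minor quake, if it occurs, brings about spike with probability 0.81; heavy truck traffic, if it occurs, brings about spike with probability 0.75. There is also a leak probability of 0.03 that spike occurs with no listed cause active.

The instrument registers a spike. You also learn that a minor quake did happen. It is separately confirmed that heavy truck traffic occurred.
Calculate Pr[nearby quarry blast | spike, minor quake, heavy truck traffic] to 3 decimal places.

Under noisy-OR, P(spike | causes) = 1 − (1−0.03)·∏(1−qᵢ) over the active causes.
P(spike | minor quake, heavy truck traffic) = 0.953925·0.88 + 0.991246·0.12 = 0.839454 + 0.118950 = 0.958404
Restricting to configurations with nearby quarry blast present: 0.991246·0.12 = 0.118950.
P(nearby quarry blast | spike, minor quake, heavy truck traffic) = 0.118950 / 0.958404 ≈ 0.124

Pr[nearby quarry blast | spike, minor quake, heavy truck traffic] ≈ 0.124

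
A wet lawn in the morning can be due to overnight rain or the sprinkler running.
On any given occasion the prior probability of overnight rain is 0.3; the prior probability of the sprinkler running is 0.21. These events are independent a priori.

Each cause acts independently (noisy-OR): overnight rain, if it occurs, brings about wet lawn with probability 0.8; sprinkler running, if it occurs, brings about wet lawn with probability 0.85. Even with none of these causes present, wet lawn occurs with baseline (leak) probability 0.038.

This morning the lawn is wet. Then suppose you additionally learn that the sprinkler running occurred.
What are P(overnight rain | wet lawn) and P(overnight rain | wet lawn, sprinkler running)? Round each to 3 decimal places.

Under noisy-OR, P(wet lawn | causes) = 1 − (1−0.038)·∏(1−qᵢ) over the active causes.
Sum P(wet lawn|·) weighted by the priors over the 4 (overnight rain, sprinkler running) configurations:
  P(wet lawn) = 0.038×0.7×0.79 + 0.8557×0.7×0.21 + 0.8076×0.3×0.79 + 0.97114×0.3×0.21
        = 0.021014 + 0.125788 + 0.191401 + 0.061182 = 0.399385
The terms with overnight rain present sum to 0.252583, so
  P(overnight rain | wet lawn) = 0.252583 / 0.399385 ≈ 0.632

Now condition on the additional information:
By total probability over both values of overnight rain:
  P(wet lawn | sprinkler running) = 0.8557×0.7 + 0.97114×0.3
        = 0.598990 + 0.291342 = 0.890332
The terms with overnight rain present sum to 0.291342, so
  P(overnight rain | wet lawn, sprinkler running) = 0.291342 / 0.890332 ≈ 0.327
This is intercausal reasoning (explaining away): once sprinkler running accounts for the wet lawn, overnight rain becomes less likely.

P(overnight rain | wet lawn) ≈ 0.632; P(overnight rain | wet lawn, sprinkler running) ≈ 0.327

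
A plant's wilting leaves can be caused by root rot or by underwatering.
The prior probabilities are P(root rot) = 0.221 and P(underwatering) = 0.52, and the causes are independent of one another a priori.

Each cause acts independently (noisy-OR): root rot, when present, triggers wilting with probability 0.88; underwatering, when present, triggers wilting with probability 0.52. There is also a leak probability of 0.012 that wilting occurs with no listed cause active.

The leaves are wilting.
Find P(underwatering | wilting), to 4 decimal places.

P(underwatering | wilting) ≈ 0.7663

Under noisy-OR, P(wilting | causes) = 1 − (1−0.012)·∏(1−qᵢ) over the active causes.
P(wilting) = 0.012*0.779*0.48 + 0.52576*0.779*0.52 + 0.88144*0.221*0.48 + 0.943091*0.221*0.52 = 0.004487 + 0.212975 + 0.093503 + 0.108380 = 0.419345
Of this, 0.321355 comes from 0.212975 + 0.108380 (the underwatering=true cases).
P(underwatering | wilting) = 0.321355 / 0.419345 ≈ 0.7663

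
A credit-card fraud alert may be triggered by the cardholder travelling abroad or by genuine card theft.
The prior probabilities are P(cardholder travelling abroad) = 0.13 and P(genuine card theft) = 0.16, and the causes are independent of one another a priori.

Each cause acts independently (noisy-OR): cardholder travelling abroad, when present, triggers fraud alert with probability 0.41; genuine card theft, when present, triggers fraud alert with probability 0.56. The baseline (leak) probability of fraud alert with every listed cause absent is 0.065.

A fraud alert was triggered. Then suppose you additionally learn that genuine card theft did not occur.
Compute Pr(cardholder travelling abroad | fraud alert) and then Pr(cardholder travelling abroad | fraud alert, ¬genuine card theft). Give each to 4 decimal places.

Pr(cardholder travelling abroad | fraud alert) ≈ 0.3333; Pr(cardholder travelling abroad | fraud alert, ¬genuine card theft) ≈ 0.5076

Under noisy-OR, P(fraud alert | causes) = 1 − (1−0.065)·∏(1−qᵢ) over the active causes.
Weight on cardholder travelling abroad=true, given the evidence: 0.048960 + 0.015751 = 0.064711
The normalizing constant is 0.065*0.87*0.84 + 0.5886*0.87*0.16 + 0.44835*0.13*0.84 + 0.757274*0.13*0.16 = 0.194146
Posterior = 0.064711 / 0.194146 ≈ 0.3333

With the extra evidence:
Weight on cardholder travelling abroad=true, given the evidence: 0.44835·0.13 = 0.058286
Normalizer over all consistent configurations: 0.065·0.87 + 0.44835·0.13 = 0.114836
P(cardholder travelling abroad | fraud alert, ¬genuine card theft) = 0.058286/0.114836 ≈ 0.5076
With genuine card theft excluded, cardholder travelling abroad must carry more of the explanatory weight for the fraud alert.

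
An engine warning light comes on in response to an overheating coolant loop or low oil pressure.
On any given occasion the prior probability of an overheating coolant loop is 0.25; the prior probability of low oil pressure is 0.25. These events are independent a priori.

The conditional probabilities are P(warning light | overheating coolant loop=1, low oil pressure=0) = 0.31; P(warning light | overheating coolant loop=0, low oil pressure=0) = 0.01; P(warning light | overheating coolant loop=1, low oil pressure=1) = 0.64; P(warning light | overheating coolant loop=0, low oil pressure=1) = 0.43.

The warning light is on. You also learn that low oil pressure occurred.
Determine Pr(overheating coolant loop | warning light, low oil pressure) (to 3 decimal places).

Weight on overheating coolant loop=true, given the evidence: 0.64*0.25 = 0.160000
Denominator P(warning light | low oil pressure): 0.43*0.75 + 0.64*0.25 = 0.482500
Posterior = 0.160000 / 0.482500 ≈ 0.332

Pr(overheating coolant loop | warning light, low oil pressure) ≈ 0.332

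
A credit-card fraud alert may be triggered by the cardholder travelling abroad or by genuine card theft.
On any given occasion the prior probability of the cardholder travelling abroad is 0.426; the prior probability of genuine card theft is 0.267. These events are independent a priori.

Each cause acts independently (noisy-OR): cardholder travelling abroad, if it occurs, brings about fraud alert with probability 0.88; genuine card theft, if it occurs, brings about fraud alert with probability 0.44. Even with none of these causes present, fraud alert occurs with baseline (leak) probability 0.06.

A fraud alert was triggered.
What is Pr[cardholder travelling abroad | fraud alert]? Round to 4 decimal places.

Pr[cardholder travelling abroad | fraud alert] ≈ 0.7968

Under noisy-OR, P(fraud alert | causes) = 1 − (1−0.06)·∏(1−qᵢ) over the active causes.
Numerator (weight on configurations with cardholder travelling abroad): 0.277035 + 0.106557 = 0.383592
Denominator P(fraud alert): 0.06*0.574*0.733 + 0.4736*0.574*0.267 + 0.8872*0.426*0.733 + 0.936832*0.426*0.267 = 0.481420
P(cardholder travelling abroad | fraud alert) = 0.383592/0.481420 ≈ 0.7968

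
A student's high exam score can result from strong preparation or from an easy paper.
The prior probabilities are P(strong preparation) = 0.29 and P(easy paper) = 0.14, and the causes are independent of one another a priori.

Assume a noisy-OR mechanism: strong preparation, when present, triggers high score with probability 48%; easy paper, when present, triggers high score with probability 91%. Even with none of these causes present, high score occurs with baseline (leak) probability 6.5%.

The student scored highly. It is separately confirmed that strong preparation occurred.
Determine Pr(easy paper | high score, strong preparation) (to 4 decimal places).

Under noisy-OR, P(high score | causes) = 1 − (1−0.065)·∏(1−qᵢ) over the active causes.
P(high score | strong preparation) = 0.5138*0.86 + 0.956242*0.14 = 0.441868 + 0.133874 = 0.575742
The easy paper-present share is 0.956242*0.14 = 0.133874.
P(easy paper | high score, strong preparation) = 0.133874 / 0.575742 ≈ 0.2325

Pr(easy paper | high score, strong preparation) ≈ 0.2325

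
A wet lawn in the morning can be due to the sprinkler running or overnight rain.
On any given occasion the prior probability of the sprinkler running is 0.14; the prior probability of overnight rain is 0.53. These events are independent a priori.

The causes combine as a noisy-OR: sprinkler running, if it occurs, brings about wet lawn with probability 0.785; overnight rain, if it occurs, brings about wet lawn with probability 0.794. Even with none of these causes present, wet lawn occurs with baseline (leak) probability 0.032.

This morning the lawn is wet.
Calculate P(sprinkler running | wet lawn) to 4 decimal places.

Under noisy-OR, P(wet lawn | causes) = 1 − (1−0.032)·∏(1−qᵢ) over the active causes.
Numerator (weight on configurations with sprinkler running): 0.052106 + 0.071019 = 0.123125
Normalizer over all consistent configurations: 0.032·0.86·0.47 + 0.800592·0.86·0.53 + 0.79188·0.14·0.47 + 0.957127·0.14·0.53 = 0.500969
Posterior = 0.123125 / 0.500969 ≈ 0.2458

P(sprinkler running | wet lawn) ≈ 0.2458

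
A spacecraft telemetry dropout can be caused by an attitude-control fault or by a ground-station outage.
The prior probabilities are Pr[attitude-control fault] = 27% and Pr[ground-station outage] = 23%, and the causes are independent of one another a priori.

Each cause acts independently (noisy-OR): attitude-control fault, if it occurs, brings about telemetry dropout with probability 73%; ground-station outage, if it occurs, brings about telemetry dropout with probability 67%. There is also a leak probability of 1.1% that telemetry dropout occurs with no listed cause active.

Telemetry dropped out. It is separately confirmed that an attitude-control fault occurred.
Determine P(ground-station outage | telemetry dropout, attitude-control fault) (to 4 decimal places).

P(ground-station outage | telemetry dropout, attitude-control fault) ≈ 0.2709

Under noisy-OR, P(telemetry dropout | causes) = 1 − (1−0.011)·∏(1−qᵢ) over the active causes.
Enumerate both values of ground-station outage and weight by the priors:
  P(telemetry dropout | attitude-control fault) = 0.73297*0.77 + 0.91188*0.23
        = 0.564387 + 0.209732 = 0.774119
The terms with ground-station outage present sum to 0.209732, so
  P(ground-station outage | telemetry dropout, attitude-control fault) = 0.209732 / 0.774119 ≈ 0.2709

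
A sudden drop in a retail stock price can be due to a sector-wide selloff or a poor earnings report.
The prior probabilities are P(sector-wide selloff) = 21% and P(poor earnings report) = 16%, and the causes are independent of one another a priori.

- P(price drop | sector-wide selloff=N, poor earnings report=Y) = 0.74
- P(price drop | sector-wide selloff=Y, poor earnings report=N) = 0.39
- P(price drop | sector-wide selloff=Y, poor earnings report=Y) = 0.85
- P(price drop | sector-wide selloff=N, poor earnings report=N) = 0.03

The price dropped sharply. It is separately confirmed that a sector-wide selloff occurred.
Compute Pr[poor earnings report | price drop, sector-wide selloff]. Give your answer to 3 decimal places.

Pr[poor earnings report | price drop, sector-wide selloff] ≈ 0.293

Weight on poor earnings report=true, given the evidence: 0.85×0.16 = 0.136000
Normalizer over all consistent configurations: 0.39×0.84 + 0.85×0.16 = 0.463600
Posterior = 0.136000 / 0.463600 ≈ 0.293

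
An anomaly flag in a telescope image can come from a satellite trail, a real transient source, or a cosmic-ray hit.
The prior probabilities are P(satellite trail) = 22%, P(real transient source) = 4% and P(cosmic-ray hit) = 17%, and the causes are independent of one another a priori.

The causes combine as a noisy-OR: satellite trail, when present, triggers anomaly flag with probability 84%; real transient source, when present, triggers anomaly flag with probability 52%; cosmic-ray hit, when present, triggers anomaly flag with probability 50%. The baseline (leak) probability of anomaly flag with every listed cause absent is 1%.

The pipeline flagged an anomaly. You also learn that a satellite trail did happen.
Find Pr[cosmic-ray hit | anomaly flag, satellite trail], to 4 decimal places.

Pr[cosmic-ray hit | anomaly flag, satellite trail] ≈ 0.1828

Under noisy-OR, P(anomaly flag | causes) = 1 − (1−0.01)·∏(1−qᵢ) over the active causes.
For the numerator, keep only cosmic-ray hit=true terms: 0.150275 + 0.006541 = 0.156816
Denominator P(anomaly flag | satellite trail): 0.8416·0.96·0.83 + 0.9208·0.96·0.17 + 0.923968·0.04·0.83 + 0.961984·0.04·0.17 = 0.858079
P(cosmic-ray hit | anomaly flag, satellite trail) = 0.156816/0.858079 ≈ 0.1828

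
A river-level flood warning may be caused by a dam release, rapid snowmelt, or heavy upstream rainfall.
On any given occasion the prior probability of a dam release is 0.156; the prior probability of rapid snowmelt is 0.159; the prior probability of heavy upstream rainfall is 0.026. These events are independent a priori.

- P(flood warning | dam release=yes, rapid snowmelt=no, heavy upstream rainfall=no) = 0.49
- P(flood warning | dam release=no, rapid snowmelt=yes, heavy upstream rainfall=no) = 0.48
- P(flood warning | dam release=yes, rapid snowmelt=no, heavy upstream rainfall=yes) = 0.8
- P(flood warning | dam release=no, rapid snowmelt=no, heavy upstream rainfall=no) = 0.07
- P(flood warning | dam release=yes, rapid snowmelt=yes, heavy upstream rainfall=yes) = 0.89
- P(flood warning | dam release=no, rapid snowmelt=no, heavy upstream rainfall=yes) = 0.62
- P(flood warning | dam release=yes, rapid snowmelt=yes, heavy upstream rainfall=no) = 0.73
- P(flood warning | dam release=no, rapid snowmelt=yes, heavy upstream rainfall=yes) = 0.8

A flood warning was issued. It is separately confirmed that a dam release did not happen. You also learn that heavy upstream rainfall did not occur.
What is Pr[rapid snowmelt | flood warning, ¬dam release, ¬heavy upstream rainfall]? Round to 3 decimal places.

Pr[rapid snowmelt | flood warning, ¬dam release, ¬heavy upstream rainfall] ≈ 0.565

Numerator (weight on configurations with rapid snowmelt): 0.48×0.159 = 0.076320
Denominator P(flood warning | ¬dam release, ¬heavy upstream rainfall): 0.07×0.841 + 0.48×0.159 = 0.135190
Posterior = 0.076320 / 0.135190 ≈ 0.565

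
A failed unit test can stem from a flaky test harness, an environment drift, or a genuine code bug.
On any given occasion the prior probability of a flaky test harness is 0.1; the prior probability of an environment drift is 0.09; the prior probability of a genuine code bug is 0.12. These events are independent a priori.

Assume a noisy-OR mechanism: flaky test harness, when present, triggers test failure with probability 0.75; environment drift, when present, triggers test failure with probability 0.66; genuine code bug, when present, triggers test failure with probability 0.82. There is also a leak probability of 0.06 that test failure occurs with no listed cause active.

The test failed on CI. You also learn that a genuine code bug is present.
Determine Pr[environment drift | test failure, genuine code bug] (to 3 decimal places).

Pr[environment drift | test failure, genuine code bug] ≈ 0.100

Under noisy-OR, P(test failure | causes) = 1 − (1−0.06)·∏(1−qᵢ) over the active causes.
P(test failure | genuine code bug) = 0.8308*0.9*0.91 + 0.942472*0.9*0.09 + 0.9577*0.1*0.91 + 0.985618*0.1*0.09 = 0.680425 + 0.076340 + 0.087151 + 0.008871 = 0.852787
Of this, 0.085211 comes from 0.076340 + 0.008871 (the environment drift=true cases).
So P(environment drift | test failure, genuine code bug) = 0.085211/0.852787 ≈ 0.100.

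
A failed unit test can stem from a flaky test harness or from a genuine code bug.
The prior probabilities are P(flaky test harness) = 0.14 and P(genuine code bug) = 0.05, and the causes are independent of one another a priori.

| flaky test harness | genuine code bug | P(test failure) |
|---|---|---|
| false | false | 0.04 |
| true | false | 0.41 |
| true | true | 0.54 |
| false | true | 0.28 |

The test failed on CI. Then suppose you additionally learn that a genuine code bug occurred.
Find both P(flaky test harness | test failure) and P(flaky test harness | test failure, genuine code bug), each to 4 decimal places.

For the numerator, keep only flaky test harness=true terms: 0.054530 + 0.003780 = 0.058310
The normalizing constant is 0.04·0.86·0.95 + 0.28·0.86·0.05 + 0.41·0.14·0.95 + 0.54·0.14·0.05 = 0.103030
Posterior = 0.058310 / 0.103030 ≈ 0.5660

Now condition on the additional information:
Numerator (weight on configurations with flaky test harness): 0.54·0.14 = 0.075600
Normalizer over all consistent configurations: 0.28·0.86 + 0.54·0.14 = 0.316400
P(flaky test harness | test failure, genuine code bug) = 0.075600/0.316400 ≈ 0.2389
— genuine code bug explains away the evidence for flaky test harness.

P(flaky test harness | test failure) ≈ 0.5660; P(flaky test harness | test failure, genuine code bug) ≈ 0.2389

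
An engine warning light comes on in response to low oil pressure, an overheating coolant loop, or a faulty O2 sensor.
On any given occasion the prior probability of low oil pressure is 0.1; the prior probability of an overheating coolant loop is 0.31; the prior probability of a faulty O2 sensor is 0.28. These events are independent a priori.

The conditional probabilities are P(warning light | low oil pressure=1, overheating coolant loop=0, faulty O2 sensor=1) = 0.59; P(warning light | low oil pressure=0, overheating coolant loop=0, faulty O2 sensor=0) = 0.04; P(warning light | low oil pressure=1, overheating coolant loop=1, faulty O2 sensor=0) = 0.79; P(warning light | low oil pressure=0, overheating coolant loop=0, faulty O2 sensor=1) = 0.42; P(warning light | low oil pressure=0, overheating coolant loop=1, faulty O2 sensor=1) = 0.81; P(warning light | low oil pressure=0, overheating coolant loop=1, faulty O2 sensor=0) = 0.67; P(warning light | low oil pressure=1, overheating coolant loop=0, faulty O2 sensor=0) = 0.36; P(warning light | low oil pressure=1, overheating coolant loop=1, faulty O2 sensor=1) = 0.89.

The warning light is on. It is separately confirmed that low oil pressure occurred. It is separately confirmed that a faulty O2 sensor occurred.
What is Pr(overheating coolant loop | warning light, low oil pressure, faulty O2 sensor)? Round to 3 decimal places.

Pr(overheating coolant loop | warning light, low oil pressure, faulty O2 sensor) ≈ 0.404

P(warning light | low oil pressure, faulty O2 sensor) = 0.59×0.69 + 0.89×0.31 = 0.407100 + 0.275900 = 0.683000
The overheating coolant loop-present share is 0.89×0.31 = 0.275900.
So P(overheating coolant loop | warning light, low oil pressure, faulty O2 sensor) = 0.275900/0.683000 ≈ 0.404.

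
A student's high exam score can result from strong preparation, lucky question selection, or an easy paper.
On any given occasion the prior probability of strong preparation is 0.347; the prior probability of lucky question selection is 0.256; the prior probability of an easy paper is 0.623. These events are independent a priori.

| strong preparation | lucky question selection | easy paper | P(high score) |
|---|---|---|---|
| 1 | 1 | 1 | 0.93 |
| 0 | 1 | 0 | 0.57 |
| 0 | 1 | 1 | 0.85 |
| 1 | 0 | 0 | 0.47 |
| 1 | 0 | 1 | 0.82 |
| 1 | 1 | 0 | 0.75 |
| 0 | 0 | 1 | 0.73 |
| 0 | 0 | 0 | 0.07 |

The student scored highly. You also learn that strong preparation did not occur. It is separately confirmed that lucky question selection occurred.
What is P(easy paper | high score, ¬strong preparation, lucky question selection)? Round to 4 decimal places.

By total probability over both values of easy paper:
  P(high score | ¬strong preparation, lucky question selection) = 0.57*0.377 + 0.85*0.623
        = 0.214890 + 0.529550 = 0.744440
Keeping only the easy paper-present terms gives 0.529550, so
  P(easy paper | high score, ¬strong preparation, lucky question selection) = 0.529550 / 0.744440 ≈ 0.7113

P(easy paper | high score, ¬strong preparation, lucky question selection) ≈ 0.7113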